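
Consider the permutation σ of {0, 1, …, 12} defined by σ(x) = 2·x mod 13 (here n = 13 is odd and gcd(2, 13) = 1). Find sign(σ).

-1

Start at x=10: 10 → 7 → 1 → 2 → 4 → 8 → 3 → … (one orbit).
The orbit structure of x ↦ 2x mod 13: 2 orbits of sizes [12, 1].
2 cycles on 13: each ℓ→(−1)^(ℓ−1), product (−1)^11 = -1.
Zolotarev: (2|13) = -1, matching the cycle-count sign.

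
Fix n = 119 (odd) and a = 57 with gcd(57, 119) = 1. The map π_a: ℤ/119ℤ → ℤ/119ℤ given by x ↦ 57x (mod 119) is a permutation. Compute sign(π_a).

Trace 92: π^k(92) = [92, 8, 99, 50, 113, 15, 22] for k=0..6.
The orbit structure of x ↦ 57x mod 119: 14 orbits of sizes [16, 16, 16, 16, 16, 16, 16, 1, 1, 1, 1, 1, 1, 1].
Σ(ℓ_i−1) = 119−14 = 105; sign = (−1)^105 = -1.
Via Zolotarev, sign(π_{57}) = (57|119) = -1.

-1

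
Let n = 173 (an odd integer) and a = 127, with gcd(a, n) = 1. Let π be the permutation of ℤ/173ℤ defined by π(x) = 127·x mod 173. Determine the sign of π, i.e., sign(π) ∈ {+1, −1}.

-1

Start at x=133: 133 → 110 → 130 → 75 → 10 → 59 → 54 → … (one orbit).
The orbit structure of x ↦ 127x mod 173: 2 orbits of sizes [172, 1].
2 cycles on 173: each ℓ→(−1)^(ℓ−1), product (−1)^171 = -1.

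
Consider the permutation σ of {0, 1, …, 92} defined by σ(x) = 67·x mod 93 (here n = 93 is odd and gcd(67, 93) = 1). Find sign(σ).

+1

Orbit of 67 under x↦67x: [67, 25, 1]… (length divides ord_93(67)).
The orbit structure of x ↦ 67x mod 93: 33 orbits of sizes [3, 3, 3, 3, 3, 3, 3, 3, 3, 3, 3, 3, 3, 3, 3, 3, 3, 3, 3, 3, 3, 3, 3, 3, 3, 3, 3, 3, 3, 3, 1, 1, 1].
93 − 33 = 60 transpositions; sign(π) = (−1)^60 = +1.
Zolotarev: (67|93) = +1, matching the cycle-count sign.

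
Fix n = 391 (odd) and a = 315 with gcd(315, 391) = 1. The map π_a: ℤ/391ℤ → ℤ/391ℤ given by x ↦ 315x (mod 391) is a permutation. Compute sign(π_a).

+1

Orbit of 98 under x↦315x: [98, 372, 271, 127, 123, 36, 1]… (length divides ord_391(315)).
π_315 has 9 disjoint cycles with lengths [88, 88, 88, 88, 11, 11, 8, 8, 1] on {0,…,390}.
With 9 cycles on 391 points, sign = (−1)^{391−9} = +1.
Zolotarev: (315|391) = +1, matching the cycle-count sign.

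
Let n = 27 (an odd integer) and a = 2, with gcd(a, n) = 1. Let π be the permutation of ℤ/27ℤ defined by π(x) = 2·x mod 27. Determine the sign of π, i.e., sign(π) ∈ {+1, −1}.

Orbit of 26 under x↦2x: [26, 25, 23, 19, 11, 22, 17]… (length divides ord_27(2)).
Cycle type of π: 18 + 6 + 2 + 1; total 4 cycles.
sign(π) = (−1)^{n − #cycles} = (−1)^{27−4} = (−1)^23 = -1.
Check: (2/27) = -1 by Zolotarev.

-1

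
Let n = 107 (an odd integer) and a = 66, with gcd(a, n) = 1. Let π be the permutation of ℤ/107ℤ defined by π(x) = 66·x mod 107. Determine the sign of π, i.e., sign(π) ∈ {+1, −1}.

-1

Trace 7: π^k(7) = [7, 34, 104, 16, 93, 39, 6] for k=0..6.
Decompose π into cycles: lengths [106, 1] (2 cycles, including the fixed point 0).
sign(π) = (−1)^{n − #cycles} = (−1)^{107−2} = (−1)^105 = -1.
Check: (66/107) = -1 by Zolotarev.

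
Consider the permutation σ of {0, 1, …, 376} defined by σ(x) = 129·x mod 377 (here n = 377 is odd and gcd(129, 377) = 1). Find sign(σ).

+1

Trace 207: π^k(207) = [207, 313, 38, 1, 129, 53, 51] for k=0..6.
Cycle lengths of π_129 on ℤ/377ℤ: [14, 14, 14, 14, 14, 14, 14, 14, 14, 14, 14, 14, 14, 14, 14, 14, 14, 14, 14, 14, 14, 14, 14, 14, 14, 14, 2, 2, 2, 2, 2, 2, 1]; 33 cycles in total.
With 33 cycles on 377 points, sign = (−1)^{377−33} = +1.
Zolotarev: (129|377) = +1, matching the cycle-count sign.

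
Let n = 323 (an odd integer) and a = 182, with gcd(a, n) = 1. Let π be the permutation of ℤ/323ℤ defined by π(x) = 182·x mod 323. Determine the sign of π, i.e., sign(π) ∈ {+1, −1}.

Start at x=39: 39 → 315 → 159 → 191 → 201 → 83 → 248 → … (one orbit).
Cycle type of π: 48×6 + 16 + 3×6 + 1; total 14 cycles.
n − c = 323 − 14 = 309; sign = (−1)^309 = -1.

-1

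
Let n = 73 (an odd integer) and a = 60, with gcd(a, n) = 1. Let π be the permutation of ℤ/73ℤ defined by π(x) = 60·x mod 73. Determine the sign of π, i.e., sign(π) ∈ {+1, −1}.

Orbit of 35 under x↦60x: [35, 56, 2, 47, 46, 59, 36]… (length divides ord_73(60)).
Cycle type of π: 72 + 1; total 2 cycles.
73 − 2 = 71 transpositions; sign(π) = (−1)^71 = -1.

-1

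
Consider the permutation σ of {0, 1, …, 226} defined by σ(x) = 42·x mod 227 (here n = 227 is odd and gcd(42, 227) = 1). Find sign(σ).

Start at x=114: 114 → 21 → 201 → 43 → 217 → 34 → 66 → … (one orbit).
Cycle lengths of π_42 on ℤ/227ℤ: [226, 1]; 2 cycles in total.
2 cycles on 227: each ℓ→(−1)^(ℓ−1), product (−1)^225 = -1.

-1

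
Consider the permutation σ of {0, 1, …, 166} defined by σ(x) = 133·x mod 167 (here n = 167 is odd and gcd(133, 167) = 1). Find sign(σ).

Trace 98: π^k(98) = [98, 8, 62, 63, 29, 16, 124] for k=0..6.
The orbit structure of x ↦ 133x mod 167: 3 orbits of sizes [83, 83, 1].
3 cycles on 167: each ℓ→(−1)^(ℓ−1), product (−1)^164 = +1.
The Jacobi symbol (133|167) = +1 (Zolotarev) agrees.

+1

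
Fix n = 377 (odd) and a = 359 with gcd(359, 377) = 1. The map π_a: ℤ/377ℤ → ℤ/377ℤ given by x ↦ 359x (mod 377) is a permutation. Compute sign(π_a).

Start at x=313: 313 → 21 → 376 → 18 → 53 → 177 → 207 → … (one orbit).
Decompose π into cycles: lengths [28, 28, 28, 28, 28, 28, 28, 28, 28, 28, 28, 28, 28, 4, 4, 4, 1] (17 cycles, including the fixed point 0).
377 − 17 = 360 transpositions; sign(π) = (−1)^360 = +1.
Check: (359/377) = +1 by Zolotarev.

+1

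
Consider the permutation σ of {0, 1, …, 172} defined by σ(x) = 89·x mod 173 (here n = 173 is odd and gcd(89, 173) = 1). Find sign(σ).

+1

Start at x=149: 149 → 113 → 23 → 144 → 14 → 35 → 1 → … (one orbit).
π_89 has 3 disjoint cycles with lengths [86, 86, 1] on {0,…,172}.
Σ(ℓ_i−1) = 173−3 = 170; sign = (−1)^170 = +1.
(89|173)_J = +1 (Zolotarev's lemma cross-check).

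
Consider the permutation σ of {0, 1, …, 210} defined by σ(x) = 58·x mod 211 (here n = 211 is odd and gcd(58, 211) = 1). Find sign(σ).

Trace 148: π^k(148) = [148, 144, 123, 171, 1, 58, 199] for k=0..6.
Cycle lengths of π_58 on ℤ/211ℤ: [7, 7, 7, 7, 7, 7, 7, 7, 7, 7, 7, 7, 7, 7, 7, 7, 7, 7, 7, 7, 7, 7, 7, 7, 7, 7, 7, 7, 7, 7, 1]; 31 cycles in total.
sign(π) = (−1)^{n − #cycles} = (−1)^{211−31} = (−1)^180 = +1.
Zolotarev: (58|211) = +1, matching the cycle-count sign.

+1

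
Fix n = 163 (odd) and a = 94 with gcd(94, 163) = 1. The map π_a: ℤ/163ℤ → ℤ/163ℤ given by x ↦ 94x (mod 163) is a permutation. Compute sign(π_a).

-1

Start at x=5: 5 → 144 → 7 → 6 → 75 → 41 → 105 → … (one orbit).
The orbit structure of x ↦ 94x mod 163: 2 orbits of sizes [162, 1].
sign(π) = (−1)^{n − #cycles} = (−1)^{163−2} = (−1)^161 = -1.
Check: (94/163) = -1 by Zolotarev.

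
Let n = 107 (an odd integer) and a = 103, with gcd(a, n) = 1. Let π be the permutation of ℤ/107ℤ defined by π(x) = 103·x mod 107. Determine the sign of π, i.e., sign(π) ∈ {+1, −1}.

Trace 8: π^k(8) = [8, 75, 21, 23, 15, 47, 26] for k=0..6.
Cycle lengths of π_103 on ℤ/107ℤ: [106, 1]; 2 cycles in total.
107 − 2 = 105 transpositions; sign(π) = (−1)^105 = -1.

-1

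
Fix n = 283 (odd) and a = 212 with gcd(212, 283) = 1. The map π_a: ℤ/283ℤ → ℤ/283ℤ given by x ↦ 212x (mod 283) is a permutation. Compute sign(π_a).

-1

Trace 161: π^k(161) = [161, 172, 240, 223, 15, 67, 54] for k=0..6.
Cycle lengths of π_212 on ℤ/283ℤ: [94, 94, 94, 1]; 4 cycles in total.
sign(π) = (−1)^{n − #cycles} = (−1)^{283−4} = (−1)^279 = -1.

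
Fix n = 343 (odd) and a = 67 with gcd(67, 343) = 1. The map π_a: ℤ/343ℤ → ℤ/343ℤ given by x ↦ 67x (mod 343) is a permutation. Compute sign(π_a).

+1

Start at x=275: 275 → 246 → 18 → 177 → 197 → 165 → 79 → … (one orbit).
31 cycles of lengths [21, 21, 21, 21, 21, 21, 21, 21, 21, 21, 21, 21, 21, 21, 3, 3, 3, 3, 3, 3, 3, 3, 3, 3, 3, 3, 3, 3, 3, 3, 1].
343 − 31 = 312 transpositions; sign(π) = (−1)^312 = +1.
Zolotarev: (67|343) = +1, matching the cycle-count sign.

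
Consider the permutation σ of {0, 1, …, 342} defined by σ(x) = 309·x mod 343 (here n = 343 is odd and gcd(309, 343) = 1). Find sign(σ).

+1

Start at x=204: 204 → 267 → 183 → 295 → 260 → 78 → 92 → … (one orbit).
The orbit structure of x ↦ 309x mod 343: 19 orbits of sizes [49, 49, 49, 49, 49, 49, 7, 7, 7, 7, 7, 7, 1, 1, 1, 1, 1, 1, 1].
343 − 19 = 324 transpositions; sign(π) = (−1)^324 = +1.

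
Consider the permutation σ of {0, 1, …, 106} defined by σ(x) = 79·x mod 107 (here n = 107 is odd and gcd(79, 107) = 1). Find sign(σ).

Orbit of 25 under x↦79x: [25, 49, 19, 3, 23, 105, 56]… (length divides ord_107(79)).
Cycle type of π: 53×2 + 1; total 3 cycles.
Σ(ℓ_i−1) = 107−3 = 104; sign = (−1)^104 = +1.

+1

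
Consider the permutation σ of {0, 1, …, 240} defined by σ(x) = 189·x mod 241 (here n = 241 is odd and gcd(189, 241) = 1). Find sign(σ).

Start at x=93: 93 → 225 → 109 → 116 → 234 → 123 → 111 → … (one orbit).
Cycle lengths of π_189 on ℤ/241ℤ: [240, 1]; 2 cycles in total.
Σ(ℓ_i−1) = 241−2 = 239; sign = (−1)^239 = -1.

-1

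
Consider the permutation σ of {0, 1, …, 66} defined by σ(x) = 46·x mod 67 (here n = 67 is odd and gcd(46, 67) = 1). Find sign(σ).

Orbit of 56 under x↦46x: [56, 30, 40, 31, 19, 3, 4]… (length divides ord_67(46)).
π_46 has 2 disjoint cycles with lengths [66, 1] on {0,…,66}.
67 − 2 = 65 transpositions; sign(π) = (−1)^65 = -1.

-1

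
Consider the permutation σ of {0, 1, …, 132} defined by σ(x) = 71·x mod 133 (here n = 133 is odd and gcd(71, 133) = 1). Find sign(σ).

Orbit of 22 under x↦71x: [22, 99, 113, 43, 127, 106, 78]… (length divides ord_133(71)).
The orbit structure of x ↦ 71x mod 133: 14 orbits of sizes [18, 18, 18, 18, 18, 18, 18, 1, 1, 1, 1, 1, 1, 1].
133 − 14 = 119 transpositions; sign(π) = (−1)^119 = -1.
(71|133)_J = -1 (Zolotarev's lemma cross-check).

-1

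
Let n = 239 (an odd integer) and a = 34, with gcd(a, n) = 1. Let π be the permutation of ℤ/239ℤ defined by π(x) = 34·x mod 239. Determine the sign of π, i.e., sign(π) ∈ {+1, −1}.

+1

Orbit of 18 under x↦34x: [18, 134, 15, 32, 132, 186, 110]… (length divides ord_239(34)).
Decompose π into cycles: lengths [119, 119, 1] (3 cycles, including the fixed point 0).
3 cycles on 239: each ℓ→(−1)^(ℓ−1), product (−1)^236 = +1.
Zolotarev: (34|239) = +1, matching the cycle-count sign.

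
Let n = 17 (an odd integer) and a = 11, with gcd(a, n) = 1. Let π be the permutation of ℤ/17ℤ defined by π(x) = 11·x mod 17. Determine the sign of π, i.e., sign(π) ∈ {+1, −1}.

-1

Start at x=7: 7 → 9 → 14 → 1 → 11 → 2 → 5 → … (one orbit).
The orbit structure of x ↦ 11x mod 17: 2 orbits of sizes [16, 1].
2 cycles on 17: each ℓ→(−1)^(ℓ−1), product (−1)^15 = -1.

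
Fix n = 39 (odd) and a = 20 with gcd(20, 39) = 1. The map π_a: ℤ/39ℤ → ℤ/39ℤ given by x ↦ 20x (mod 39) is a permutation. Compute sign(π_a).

Orbit of 22 under x↦20x: [22, 11, 25, 32, 16, 8, 4]… (length divides ord_39(20)).
The orbit structure of x ↦ 20x mod 39: 5 orbits of sizes [12, 12, 12, 2, 1].
Σ(ℓ_i−1) = 39−5 = 34; sign = (−1)^34 = +1.
Check: (20/39) = +1 by Zolotarev.

+1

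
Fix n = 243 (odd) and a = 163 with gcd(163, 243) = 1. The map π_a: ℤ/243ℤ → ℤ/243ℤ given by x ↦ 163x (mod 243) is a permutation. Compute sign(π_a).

+1

Orbit of 163 under x↦163x: [163, 82, 1]… (length divides ord_243(163)).
Decompose π into cycles: lengths [3, 3, 3, 3, 3, 3, 3, 3, 3, 3, 3, 3, 3, 3, 3, 3, 3, 3, 3, 3, 3, 3, 3, 3, 3, 3, 3, 3, 3, 3, 3, 3, 3, 3, 3, 3, 3, 3, 3, 3, 3, 3, 3, 3, 3, 3, 3, 3, 3, 3, 3, 3, 3, 3, 1, 1, 1, 1, 1, 1, 1, 1, 1, 1, 1, 1, 1, 1, 1, 1, 1, 1, 1, 1, 1, 1, 1, 1, 1, 1, 1, 1, 1, 1, 1, 1, 1, 1, 1, 1, 1, 1, 1, 1, 1, 1, 1, 1, 1, 1, 1, 1, 1, 1, 1, 1, 1, 1, 1, 1, 1, 1, 1, 1, 1, 1, 1, 1, 1, 1, 1, 1, 1, 1, 1, 1, 1, 1, 1, 1, 1, 1, 1, 1, 1] (135 cycles, including the fixed point 0).
sign(π) = (−1)^{n − #cycles} = (−1)^{243−135} = (−1)^108 = +1.
Check: (163/243) = +1 by Zolotarev.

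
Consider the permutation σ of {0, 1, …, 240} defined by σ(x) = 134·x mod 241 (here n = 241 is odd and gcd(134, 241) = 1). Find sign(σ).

Orbit of 54 under x↦134x: [54, 6, 81, 9, 1, 134, 122]… (length divides ord_241(134)).
5 cycles of lengths [60, 60, 60, 60, 1].
Σ(ℓ_i−1) = 241−5 = 236; sign = (−1)^236 = +1.
Via Zolotarev, sign(π_{134}) = (134|241) = +1.

+1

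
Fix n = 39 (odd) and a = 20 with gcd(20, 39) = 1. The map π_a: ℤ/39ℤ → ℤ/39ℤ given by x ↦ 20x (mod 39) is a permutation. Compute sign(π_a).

+1

Orbit of 16 under x↦20x: [16, 8, 4, 2, 1, 20, 10]… (length divides ord_39(20)).
Decompose π into cycles: lengths [12, 12, 12, 2, 1] (5 cycles, including the fixed point 0).
39 − 5 = 34 transpositions; sign(π) = (−1)^34 = +1.
(20|39)_J = +1 (Zolotarev's lemma cross-check).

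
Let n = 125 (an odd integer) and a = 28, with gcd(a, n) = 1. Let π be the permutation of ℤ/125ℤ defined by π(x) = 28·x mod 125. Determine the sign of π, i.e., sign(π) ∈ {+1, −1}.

-1

Orbit of 101 under x↦28x: [101, 78, 59, 27, 6, 43, 79]… (length divides ord_125(28)).
4 cycles of lengths [100, 20, 4, 1].
n − c = 125 − 4 = 121; sign = (−1)^121 = -1.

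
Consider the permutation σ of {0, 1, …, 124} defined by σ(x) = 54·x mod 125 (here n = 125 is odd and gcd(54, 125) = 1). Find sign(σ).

Start at x=49: 49 → 21 → 9 → 111 → 119 → 51 → 4 → … (one orbit).
π_54 has 7 disjoint cycles with lengths [50, 50, 10, 10, 2, 2, 1] on {0,…,124}.
Σ(ℓ_i−1) = 125−7 = 118; sign = (−1)^118 = +1.
Via Zolotarev, sign(π_{54}) = (54|125) = +1.

+1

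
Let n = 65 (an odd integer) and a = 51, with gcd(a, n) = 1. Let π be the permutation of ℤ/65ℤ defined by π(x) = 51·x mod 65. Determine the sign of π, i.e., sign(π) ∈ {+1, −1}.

+1

Orbit of 1 under x↦51x: [1, 51]… (length divides ord_65(51)).
The orbit structure of x ↦ 51x mod 65: 35 orbits of sizes [2, 2, 2, 2, 2, 2, 2, 2, 2, 2, 2, 2, 2, 2, 2, 2, 2, 2, 2, 2, 2, 2, 2, 2, 2, 2, 2, 2, 2, 2, 1, 1, 1, 1, 1].
65 − 35 = 30 transpositions; sign(π) = (−1)^30 = +1.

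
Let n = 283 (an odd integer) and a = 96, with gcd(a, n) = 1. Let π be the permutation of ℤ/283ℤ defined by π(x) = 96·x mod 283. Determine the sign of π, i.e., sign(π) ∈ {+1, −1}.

+1

Orbit of 127 under x↦96x: [127, 23, 227, 1, 96, 160, 78]… (length divides ord_283(96)).
The orbit structure of x ↦ 96x mod 283: 3 orbits of sizes [141, 141, 1].
n − c = 283 − 3 = 280; sign = (−1)^280 = +1.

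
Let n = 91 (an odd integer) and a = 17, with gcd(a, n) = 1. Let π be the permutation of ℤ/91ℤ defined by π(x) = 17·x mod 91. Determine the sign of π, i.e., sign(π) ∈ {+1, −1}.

Orbit of 74 under x↦17x: [74, 75, 1, 17, 16, 90]… (length divides ord_91(17)).
Cycle lengths of π_17 on ℤ/91ℤ: [6, 6, 6, 6, 6, 6, 6, 6, 6, 6, 6, 6, 6, 6, 6, 1]; 16 cycles in total.
91 − 16 = 75 transpositions; sign(π) = (−1)^75 = -1.
The Jacobi symbol (17|91) = -1 (Zolotarev) agrees.

-1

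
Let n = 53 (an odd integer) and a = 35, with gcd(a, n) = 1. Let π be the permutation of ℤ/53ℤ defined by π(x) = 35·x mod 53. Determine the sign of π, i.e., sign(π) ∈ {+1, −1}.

Start at x=11: 11 → 14 → 13 → 31 → 25 → 27 → 44 → … (one orbit).
Cycle lengths of π_35 on ℤ/53ℤ: [52, 1]; 2 cycles in total.
With 2 cycles on 53 points, sign = (−1)^{53−2} = -1.
The Jacobi symbol (35|53) = -1 (Zolotarev) agrees.

-1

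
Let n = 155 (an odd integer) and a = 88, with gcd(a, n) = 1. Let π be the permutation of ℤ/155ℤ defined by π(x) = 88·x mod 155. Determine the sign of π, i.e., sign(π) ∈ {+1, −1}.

+1

Orbit of 37 under x↦88x: [37, 1, 88, 149, 92, 36, 68]… (length divides ord_155(88)).
Cycle lengths of π_88 on ℤ/155ℤ: [12, 12, 12, 12, 12, 12, 12, 12, 12, 12, 6, 6, 6, 6, 6, 4, 1]; 17 cycles in total.
n − c = 155 − 17 = 138; sign = (−1)^138 = +1.
The Jacobi symbol (88|155) = +1 (Zolotarev) agrees.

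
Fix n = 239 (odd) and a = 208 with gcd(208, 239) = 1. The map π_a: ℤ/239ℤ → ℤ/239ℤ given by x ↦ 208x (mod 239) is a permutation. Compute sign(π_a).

Orbit of 16 under x↦208x: [16, 221, 80, 149, 161, 28, 88]… (length divides ord_239(208)).
Cycle type of π: 238 + 1; total 2 cycles.
2 cycles on 239: each ℓ→(−1)^(ℓ−1), product (−1)^237 = -1.

-1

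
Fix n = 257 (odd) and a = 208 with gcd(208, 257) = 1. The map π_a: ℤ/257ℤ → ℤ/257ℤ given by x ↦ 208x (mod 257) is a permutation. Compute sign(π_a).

+1

Start at x=249: 249 → 135 → 67 → 58 → 242 → 221 → 222 → … (one orbit).
The orbit structure of x ↦ 208x mod 257: 3 orbits of sizes [128, 128, 1].
Σ(ℓ_i−1) = 257−3 = 254; sign = (−1)^254 = +1.
The Jacobi symbol (208|257) = +1 (Zolotarev) agrees.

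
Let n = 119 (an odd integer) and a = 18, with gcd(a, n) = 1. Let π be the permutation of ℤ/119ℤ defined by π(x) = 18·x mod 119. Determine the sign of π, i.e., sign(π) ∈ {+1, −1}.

Start at x=18: 18 → 86 → 1 → 18 (one orbit).
Decompose π into cycles: lengths [3, 3, 3, 3, 3, 3, 3, 3, 3, 3, 3, 3, 3, 3, 3, 3, 3, 3, 3, 3, 3, 3, 3, 3, 3, 3, 3, 3, 3, 3, 3, 3, 3, 3, 1, 1, 1, 1, 1, 1, 1, 1, 1, 1, 1, 1, 1, 1, 1, 1, 1] (51 cycles, including the fixed point 0).
51 cycles on 119: each ℓ→(−1)^(ℓ−1), product (−1)^68 = +1.
(18|119)_J = +1 (Zolotarev's lemma cross-check).

+1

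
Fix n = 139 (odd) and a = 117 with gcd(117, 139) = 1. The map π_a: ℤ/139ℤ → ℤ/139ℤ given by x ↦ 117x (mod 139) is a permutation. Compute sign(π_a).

+1

Start at x=112: 112 → 38 → 137 → 44 → 5 → 29 → 57 → … (one orbit).
π_117 has 3 disjoint cycles with lengths [69, 69, 1] on {0,…,138}.
Σ(ℓ_i−1) = 139−3 = 136; sign = (−1)^136 = +1.
Zolotarev: (117|139) = +1, matching the cycle-count sign.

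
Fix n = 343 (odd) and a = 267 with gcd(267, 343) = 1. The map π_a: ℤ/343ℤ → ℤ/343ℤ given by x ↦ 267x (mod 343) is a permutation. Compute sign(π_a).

+1

Orbit of 148 under x↦267x: [148, 71, 92, 211, 85, 57, 127]… (length divides ord_343(267)).
The orbit structure of x ↦ 267x mod 343: 19 orbits of sizes [49, 49, 49, 49, 49, 49, 7, 7, 7, 7, 7, 7, 1, 1, 1, 1, 1, 1, 1].
343 − 19 = 324 transpositions; sign(π) = (−1)^324 = +1.
The Jacobi symbol (267|343) = +1 (Zolotarev) agrees.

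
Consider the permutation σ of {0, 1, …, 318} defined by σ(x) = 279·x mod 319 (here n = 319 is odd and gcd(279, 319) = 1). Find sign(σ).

-1

Orbit of 317 under x↦279x: [317, 80, 309, 81, 269, 86, 69]… (length divides ord_319(279)).
Decompose π into cycles: lengths [140, 140, 28, 5, 5, 1] (6 cycles, including the fixed point 0).
6 cycles on 319: each ℓ→(−1)^(ℓ−1), product (−1)^313 = -1.
Check: (279/319) = -1 by Zolotarev.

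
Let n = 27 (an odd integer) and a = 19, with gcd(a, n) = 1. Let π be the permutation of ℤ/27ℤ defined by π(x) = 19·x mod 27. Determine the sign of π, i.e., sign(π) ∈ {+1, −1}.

+1

Trace 1: π^k(1) = [1, 19, 10] for k=0..2.
π_19 has 15 disjoint cycles with lengths [3, 3, 3, 3, 3, 3, 1, 1, 1, 1, 1, 1, 1, 1, 1] on {0,…,26}.
Σ(ℓ_i−1) = 27−15 = 12; sign = (−1)^12 = +1.
Via Zolotarev, sign(π_{19}) = (19|27) = +1.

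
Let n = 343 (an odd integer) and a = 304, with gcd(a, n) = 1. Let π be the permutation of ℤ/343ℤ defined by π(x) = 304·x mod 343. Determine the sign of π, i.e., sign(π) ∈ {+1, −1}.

Trace 12: π^k(12) = [12, 218, 73, 240, 244, 88, 341] for k=0..6.
Decompose π into cycles: lengths [294, 42, 6, 1] (4 cycles, including the fixed point 0).
sign(π) = (−1)^{n − #cycles} = (−1)^{343−4} = (−1)^339 = -1.
(304|343)_J = -1 (Zolotarev's lemma cross-check).

-1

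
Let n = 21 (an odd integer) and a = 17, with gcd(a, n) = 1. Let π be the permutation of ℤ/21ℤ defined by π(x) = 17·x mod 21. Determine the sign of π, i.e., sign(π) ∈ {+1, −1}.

Start at x=1: 1 → 17 → 16 → 20 → 4 → 5 → 1 (one orbit).
Cycle type of π: 6×3 + 2 + 1; total 5 cycles.
Σ(ℓ_i−1) = 21−5 = 16; sign = (−1)^16 = +1.

+1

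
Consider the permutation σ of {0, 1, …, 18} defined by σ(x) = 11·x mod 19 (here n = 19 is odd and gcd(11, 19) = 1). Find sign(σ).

+1

Trace 7: π^k(7) = [7, 1, 11] for k=0..2.
Decompose π into cycles: lengths [3, 3, 3, 3, 3, 3, 1] (7 cycles, including the fixed point 0).
7 cycles on 19: each ℓ→(−1)^(ℓ−1), product (−1)^12 = +1.
Zolotarev: (11|19) = +1, matching the cycle-count sign.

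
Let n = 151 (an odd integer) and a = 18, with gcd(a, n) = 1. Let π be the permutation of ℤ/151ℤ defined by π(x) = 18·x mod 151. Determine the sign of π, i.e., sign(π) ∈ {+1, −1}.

Orbit of 36 under x↦18x: [36, 44, 37, 62, 59, 5, 90]… (length divides ord_151(18)).
3 cycles of lengths [75, 75, 1].
3 cycles on 151: each ℓ→(−1)^(ℓ−1), product (−1)^148 = +1.

+1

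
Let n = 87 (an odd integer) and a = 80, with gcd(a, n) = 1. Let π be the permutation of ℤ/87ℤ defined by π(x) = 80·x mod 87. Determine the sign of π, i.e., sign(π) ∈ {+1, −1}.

Start at x=49: 49 → 5 → 52 → 71 → 25 → 86 → 7 → … (one orbit).
Decompose π into cycles: lengths [14, 14, 14, 14, 14, 14, 2, 1] (8 cycles, including the fixed point 0).
n − c = 87 − 8 = 79; sign = (−1)^79 = -1.

-1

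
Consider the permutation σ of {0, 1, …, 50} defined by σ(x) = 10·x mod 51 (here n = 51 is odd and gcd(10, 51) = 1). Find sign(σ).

-1

Trace 4: π^k(4) = [4, 40, 43, 22, 16, 7, 19] for k=0..6.
6 cycles of lengths [16, 16, 16, 1, 1, 1].
With 6 cycles on 51 points, sign = (−1)^{51−6} = -1.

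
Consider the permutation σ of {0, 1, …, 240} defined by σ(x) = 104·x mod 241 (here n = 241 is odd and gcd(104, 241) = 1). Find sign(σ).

Trace 58: π^k(58) = [58, 7, 5, 38, 96, 103, 108] for k=0..6.
Cycle type of π: 240 + 1; total 2 cycles.
With 2 cycles on 241 points, sign = (−1)^{241−2} = -1.

-1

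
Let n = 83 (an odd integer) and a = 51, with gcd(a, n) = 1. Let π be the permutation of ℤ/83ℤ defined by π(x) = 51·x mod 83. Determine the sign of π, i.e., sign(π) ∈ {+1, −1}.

+1

Orbit of 36 under x↦51x: [36, 10, 12, 31, 4, 38, 29]… (length divides ord_83(51)).
Decompose π into cycles: lengths [41, 41, 1] (3 cycles, including the fixed point 0).
83 − 3 = 80 transpositions; sign(π) = (−1)^80 = +1.
Check: (51/83) = +1 by Zolotarev.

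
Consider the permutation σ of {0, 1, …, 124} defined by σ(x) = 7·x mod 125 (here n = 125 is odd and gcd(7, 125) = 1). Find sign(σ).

-1

Orbit of 93 under x↦7x: [93, 26, 57, 24, 43, 51, 107]… (length divides ord_125(7)).
12 cycles of lengths [20, 20, 20, 20, 20, 4, 4, 4, 4, 4, 4, 1].
125 − 12 = 113 transpositions; sign(π) = (−1)^113 = -1.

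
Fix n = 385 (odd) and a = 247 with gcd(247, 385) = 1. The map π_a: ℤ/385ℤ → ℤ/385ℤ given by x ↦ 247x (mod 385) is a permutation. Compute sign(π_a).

-1

Orbit of 113 under x↦247x: [113, 191, 207, 309, 93, 256, 92]… (length divides ord_385(247)).
Cycle type of π: 60×4 + 20×2 + 15×4 + 12×2 + 5×2 + 4 + 3×2 + 1; total 18 cycles.
n − c = 385 − 18 = 367; sign = (−1)^367 = -1.
(247|385)_J = -1 (Zolotarev's lemma cross-check).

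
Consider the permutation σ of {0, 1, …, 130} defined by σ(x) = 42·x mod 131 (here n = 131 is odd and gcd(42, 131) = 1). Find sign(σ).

Trace 78: π^k(78) = [78, 1, 42, 61, 73, 53, 130] for k=0..6.
14 cycles of lengths [10, 10, 10, 10, 10, 10, 10, 10, 10, 10, 10, 10, 10, 1].
14 cycles on 131: each ℓ→(−1)^(ℓ−1), product (−1)^117 = -1.

-1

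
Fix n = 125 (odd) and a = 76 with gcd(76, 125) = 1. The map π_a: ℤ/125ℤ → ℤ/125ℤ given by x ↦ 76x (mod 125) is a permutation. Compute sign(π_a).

Trace 51: π^k(51) = [51, 1, 76, 26, 101] for k=0..4.
Cycle type of π: 5×20 + 1×25; total 45 cycles.
Σ(ℓ_i−1) = 125−45 = 80; sign = (−1)^80 = +1.

+1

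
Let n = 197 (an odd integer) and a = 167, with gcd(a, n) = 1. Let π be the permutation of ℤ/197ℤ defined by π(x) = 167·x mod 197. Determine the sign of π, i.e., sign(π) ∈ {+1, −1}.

-1

Trace 138: π^k(138) = [138, 194, 90, 58, 33, 192, 150] for k=0..6.
Cycle lengths of π_167 on ℤ/197ℤ: [196, 1]; 2 cycles in total.
2 cycles on 197: each ℓ→(−1)^(ℓ−1), product (−1)^195 = -1.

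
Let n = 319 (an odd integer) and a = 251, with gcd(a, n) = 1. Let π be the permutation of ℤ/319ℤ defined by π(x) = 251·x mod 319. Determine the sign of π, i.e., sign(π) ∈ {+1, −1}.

-1

Start at x=141: 141 → 301 → 267 → 27 → 78 → 119 → 202 → … (one orbit).
Decompose π into cycles: lengths [140, 140, 28, 5, 5, 1] (6 cycles, including the fixed point 0).
With 6 cycles on 319 points, sign = (−1)^{319−6} = -1.
(251|319)_J = -1 (Zolotarev's lemma cross-check).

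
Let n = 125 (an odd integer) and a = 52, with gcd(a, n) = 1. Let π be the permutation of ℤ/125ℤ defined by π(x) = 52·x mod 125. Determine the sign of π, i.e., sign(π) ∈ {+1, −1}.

Orbit of 41 under x↦52x: [41, 7, 114, 53, 6, 62, 99]… (length divides ord_125(52)).
π_52 has 4 disjoint cycles with lengths [100, 20, 4, 1] on {0,…,124}.
4 cycles on 125: each ℓ→(−1)^(ℓ−1), product (−1)^121 = -1.
(52|125)_J = -1 (Zolotarev's lemma cross-check).

-1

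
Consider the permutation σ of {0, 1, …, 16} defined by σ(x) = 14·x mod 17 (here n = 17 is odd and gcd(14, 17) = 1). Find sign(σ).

-1

Trace 15: π^k(15) = [15, 6, 16, 3, 8, 10, 4] for k=0..6.
π_14 has 2 disjoint cycles with lengths [16, 1] on {0,…,16}.
Σ(ℓ_i−1) = 17−2 = 15; sign = (−1)^15 = -1.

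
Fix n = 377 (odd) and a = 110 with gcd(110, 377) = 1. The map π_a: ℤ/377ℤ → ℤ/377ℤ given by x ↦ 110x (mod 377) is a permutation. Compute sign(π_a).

-1

Start at x=233: 233 → 371 → 94 → 161 → 368 → 141 → 53 → … (one orbit).
π_110 has 10 disjoint cycles with lengths [84, 84, 84, 84, 12, 7, 7, 7, 7, 1] on {0,…,376}.
Σ(ℓ_i−1) = 377−10 = 367; sign = (−1)^367 = -1.
Via Zolotarev, sign(π_{110}) = (110|377) = -1.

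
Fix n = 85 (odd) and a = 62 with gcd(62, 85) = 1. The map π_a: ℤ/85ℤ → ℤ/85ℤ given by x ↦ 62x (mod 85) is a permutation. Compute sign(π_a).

+1

Trace 9: π^k(9) = [9, 48, 1, 62, 19, 73, 21] for k=0..6.
Cycle lengths of π_62 on ℤ/85ℤ: [16, 16, 16, 16, 16, 4, 1]; 7 cycles in total.
With 7 cycles on 85 points, sign = (−1)^{85−7} = +1.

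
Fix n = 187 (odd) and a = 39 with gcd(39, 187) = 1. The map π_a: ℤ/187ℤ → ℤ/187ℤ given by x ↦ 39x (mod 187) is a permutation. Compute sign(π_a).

+1

Start at x=74: 74 → 81 → 167 → 155 → 61 → 135 → 29 → … (one orbit).
Cycle lengths of π_39 on ℤ/187ℤ: [80, 80, 16, 10, 1]; 5 cycles in total.
With 5 cycles on 187 points, sign = (−1)^{187−5} = +1.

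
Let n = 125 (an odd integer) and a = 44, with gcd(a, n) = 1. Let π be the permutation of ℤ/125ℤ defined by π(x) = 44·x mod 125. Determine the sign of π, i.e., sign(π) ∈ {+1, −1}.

+1

Start at x=9: 9 → 21 → 49 → 31 → 114 → 16 → 79 → … (one orbit).
π_44 has 7 disjoint cycles with lengths [50, 50, 10, 10, 2, 2, 1] on {0,…,124}.
n − c = 125 − 7 = 118; sign = (−1)^118 = +1.
Via Zolotarev, sign(π_{44}) = (44|125) = +1.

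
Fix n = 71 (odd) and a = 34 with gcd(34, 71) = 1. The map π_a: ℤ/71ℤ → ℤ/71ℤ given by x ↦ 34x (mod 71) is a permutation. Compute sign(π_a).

-1

Orbit of 20 under x↦34x: [20, 41, 45, 39, 48, 70, 37]… (length divides ord_71(34)).
π_34 has 6 disjoint cycles with lengths [14, 14, 14, 14, 14, 1] on {0,…,70}.
With 6 cycles on 71 points, sign = (−1)^{71−6} = -1.
(34|71)_J = -1 (Zolotarev's lemma cross-check).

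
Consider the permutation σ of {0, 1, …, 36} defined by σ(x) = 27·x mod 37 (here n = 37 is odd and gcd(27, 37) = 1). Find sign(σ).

+1

Orbit of 26 under x↦27x: [26, 36, 10, 11, 1, 27]… (length divides ord_37(27)).
Cycle type of π: 6×6 + 1; total 7 cycles.
n − c = 37 − 7 = 30; sign = (−1)^30 = +1.
Via Zolotarev, sign(π_{27}) = (27|37) = +1.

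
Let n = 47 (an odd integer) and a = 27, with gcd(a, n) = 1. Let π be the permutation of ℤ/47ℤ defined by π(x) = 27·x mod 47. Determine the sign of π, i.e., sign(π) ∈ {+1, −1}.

Orbit of 3 under x↦27x: [3, 34, 25, 17, 36, 32, 18]… (length divides ord_47(27)).
The orbit structure of x ↦ 27x mod 47: 3 orbits of sizes [23, 23, 1].
3 cycles on 47: each ℓ→(−1)^(ℓ−1), product (−1)^44 = +1.
(27|47)_J = +1 (Zolotarev's lemma cross-check).

+1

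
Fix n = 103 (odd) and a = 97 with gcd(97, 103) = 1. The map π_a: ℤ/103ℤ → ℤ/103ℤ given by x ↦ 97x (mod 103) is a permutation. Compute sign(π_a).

+1

Start at x=18: 18 → 98 → 30 → 26 → 50 → 9 → 49 → … (one orbit).
π_97 has 3 disjoint cycles with lengths [51, 51, 1] on {0,…,102}.
Σ(ℓ_i−1) = 103−3 = 100; sign = (−1)^100 = +1.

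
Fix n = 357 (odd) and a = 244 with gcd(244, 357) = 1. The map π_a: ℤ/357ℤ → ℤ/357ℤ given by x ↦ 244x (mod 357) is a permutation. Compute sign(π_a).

Orbit of 181 under x↦244x: [181, 253, 328, 64, 265, 43, 139]… (length divides ord_357(244)).
Cycle type of π: 16×21 + 2×9 + 1×3; total 33 cycles.
sign(π) = (−1)^{n − #cycles} = (−1)^{357−33} = (−1)^324 = +1.
Via Zolotarev, sign(π_{244}) = (244|357) = +1.

+1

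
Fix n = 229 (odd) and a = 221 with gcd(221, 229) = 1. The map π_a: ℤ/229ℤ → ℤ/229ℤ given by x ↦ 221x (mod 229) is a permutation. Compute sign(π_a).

Start at x=216: 216 → 104 → 84 → 15 → 109 → 44 → 106 → … (one orbit).
π_221 has 4 disjoint cycles with lengths [76, 76, 76, 1] on {0,…,228}.
229 − 4 = 225 transpositions; sign(π) = (−1)^225 = -1.
Via Zolotarev, sign(π_{221}) = (221|229) = -1.

-1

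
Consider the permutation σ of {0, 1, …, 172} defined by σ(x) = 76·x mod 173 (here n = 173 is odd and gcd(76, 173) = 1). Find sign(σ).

Start at x=90: 90 → 93 → 148 → 3 → 55 → 28 → 52 → … (one orbit).
Decompose π into cycles: lengths [172, 1] (2 cycles, including the fixed point 0).
Σ(ℓ_i−1) = 173−2 = 171; sign = (−1)^171 = -1.

-1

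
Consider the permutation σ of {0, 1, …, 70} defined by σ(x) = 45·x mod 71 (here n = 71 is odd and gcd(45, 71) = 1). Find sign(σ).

Orbit of 37 under x↦45x: [37, 32, 20, 48, 30, 1, 45]… (length divides ord_71(45)).
π_45 has 11 disjoint cycles with lengths [7, 7, 7, 7, 7, 7, 7, 7, 7, 7, 1] on {0,…,70}.
Σ(ℓ_i−1) = 71−11 = 60; sign = (−1)^60 = +1.
Via Zolotarev, sign(π_{45}) = (45|71) = +1.

+1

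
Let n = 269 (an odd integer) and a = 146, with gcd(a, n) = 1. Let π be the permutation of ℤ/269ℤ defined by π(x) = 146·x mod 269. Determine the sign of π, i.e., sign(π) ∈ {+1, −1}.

-1

Trace 137: π^k(137) = [137, 96, 28, 53, 206, 217, 209] for k=0..6.
The orbit structure of x ↦ 146x mod 269: 2 orbits of sizes [268, 1].
2 cycles on 269: each ℓ→(−1)^(ℓ−1), product (−1)^267 = -1.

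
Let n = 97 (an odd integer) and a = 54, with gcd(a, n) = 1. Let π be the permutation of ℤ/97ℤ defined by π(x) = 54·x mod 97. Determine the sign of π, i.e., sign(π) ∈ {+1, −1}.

+1

Orbit of 81 under x↦54x: [81, 9, 1, 54, 6, 33, 36]… (length divides ord_97(54)).
5 cycles of lengths [24, 24, 24, 24, 1].
5 cycles on 97: each ℓ→(−1)^(ℓ−1), product (−1)^92 = +1.
The Jacobi symbol (54|97) = +1 (Zolotarev) agrees.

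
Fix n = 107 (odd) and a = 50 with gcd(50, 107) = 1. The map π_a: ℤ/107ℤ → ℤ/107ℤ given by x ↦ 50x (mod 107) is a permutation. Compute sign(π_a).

-1

Orbit of 2 under x↦50x: [2, 100, 78, 48, 46, 53, 82]… (length divides ord_107(50)).
The orbit structure of x ↦ 50x mod 107: 2 orbits of sizes [106, 1].
sign(π) = (−1)^{n − #cycles} = (−1)^{107−2} = (−1)^105 = -1.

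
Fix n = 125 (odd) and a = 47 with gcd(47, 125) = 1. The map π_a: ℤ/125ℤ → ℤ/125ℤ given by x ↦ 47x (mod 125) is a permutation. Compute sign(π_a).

Start at x=97: 97 → 59 → 23 → 81 → 57 → 54 → 38 → … (one orbit).
The orbit structure of x ↦ 47x mod 125: 4 orbits of sizes [100, 20, 4, 1].
sign(π) = (−1)^{n − #cycles} = (−1)^{125−4} = (−1)^121 = -1.

-1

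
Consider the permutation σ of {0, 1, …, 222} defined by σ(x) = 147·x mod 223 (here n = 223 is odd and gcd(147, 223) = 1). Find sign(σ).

Trace 167: π^k(167) = [167, 19, 117, 28, 102, 53, 209] for k=0..6.
Cycle type of π: 222 + 1; total 2 cycles.
2 cycles on 223: each ℓ→(−1)^(ℓ−1), product (−1)^221 = -1.
The Jacobi symbol (147|223) = -1 (Zolotarev) agrees.

-1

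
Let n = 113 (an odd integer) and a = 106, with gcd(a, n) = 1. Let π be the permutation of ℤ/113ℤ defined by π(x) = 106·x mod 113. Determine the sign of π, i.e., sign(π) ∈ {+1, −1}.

Trace 106: π^k(106) = [106, 49, 109, 28, 30, 16, 1] for k=0..6.
π_106 has 17 disjoint cycles with lengths [7, 7, 7, 7, 7, 7, 7, 7, 7, 7, 7, 7, 7, 7, 7, 7, 1] on {0,…,112}.
Σ(ℓ_i−1) = 113−17 = 96; sign = (−1)^96 = +1.

+1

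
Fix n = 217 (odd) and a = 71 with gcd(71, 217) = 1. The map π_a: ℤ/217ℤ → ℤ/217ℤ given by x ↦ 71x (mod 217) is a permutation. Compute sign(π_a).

Orbit of 134 under x↦71x: [134, 183, 190, 36, 169, 64, 204]… (length divides ord_217(71)).
21 cycles of lengths [15, 15, 15, 15, 15, 15, 15, 15, 15, 15, 15, 15, 15, 15, 1, 1, 1, 1, 1, 1, 1].
n − c = 217 − 21 = 196; sign = (−1)^196 = +1.
(71|217)_J = +1 (Zolotarev's lemma cross-check).

+1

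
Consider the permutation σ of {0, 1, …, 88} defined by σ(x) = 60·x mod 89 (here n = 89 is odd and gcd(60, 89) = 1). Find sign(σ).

Trace 58: π^k(58) = [58, 9, 6, 4, 62, 71, 77] for k=0..6.
The orbit structure of x ↦ 60x mod 89: 2 orbits of sizes [88, 1].
With 2 cycles on 89 points, sign = (−1)^{89−2} = -1.
(60|89)_J = -1 (Zolotarev's lemma cross-check).

-1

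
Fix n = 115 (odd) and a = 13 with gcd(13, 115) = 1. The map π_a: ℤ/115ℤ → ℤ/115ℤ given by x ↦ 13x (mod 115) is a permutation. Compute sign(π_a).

Start at x=94: 94 → 72 → 16 → 93 → 59 → 77 → 81 → … (one orbit).
Cycle lengths of π_13 on ℤ/115ℤ: [44, 44, 11, 11, 4, 1]; 6 cycles in total.
Σ(ℓ_i−1) = 115−6 = 109; sign = (−1)^109 = -1.

-1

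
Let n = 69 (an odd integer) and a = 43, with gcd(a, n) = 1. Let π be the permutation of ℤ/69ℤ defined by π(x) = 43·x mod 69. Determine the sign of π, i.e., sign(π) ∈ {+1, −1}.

-1

Orbit of 49 under x↦43x: [49, 37, 4, 34, 13, 7, 25]… (length divides ord_69(43)).
Cycle type of π: 22×3 + 1×3; total 6 cycles.
n − c = 69 − 6 = 63; sign = (−1)^63 = -1.
Zolotarev: (43|69) = -1, matching the cycle-count sign.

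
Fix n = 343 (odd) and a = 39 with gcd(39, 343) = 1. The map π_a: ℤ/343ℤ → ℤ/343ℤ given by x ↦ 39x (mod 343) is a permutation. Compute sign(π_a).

Start at x=331: 331 → 218 → 270 → 240 → 99 → 88 → 2 → … (one orbit).
Decompose π into cycles: lengths [147, 147, 21, 21, 3, 3, 1] (7 cycles, including the fixed point 0).
sign(π) = (−1)^{n − #cycles} = (−1)^{343−7} = (−1)^336 = +1.
Via Zolotarev, sign(π_{39}) = (39|343) = +1.

+1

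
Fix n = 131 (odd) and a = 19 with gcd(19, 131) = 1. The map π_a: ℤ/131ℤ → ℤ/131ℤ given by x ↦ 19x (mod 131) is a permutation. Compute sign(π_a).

Orbit of 84 under x↦19x: [84, 24, 63, 18, 80, 79, 60]… (length divides ord_131(19)).
The orbit structure of x ↦ 19x mod 131: 6 orbits of sizes [26, 26, 26, 26, 26, 1].
With 6 cycles on 131 points, sign = (−1)^{131−6} = -1.

-1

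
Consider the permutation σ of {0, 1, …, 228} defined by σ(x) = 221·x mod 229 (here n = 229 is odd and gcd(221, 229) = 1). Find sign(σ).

Trace 64: π^k(64) = [64, 175, 203, 208, 168, 30, 218] for k=0..6.
4 cycles of lengths [76, 76, 76, 1].
With 4 cycles on 229 points, sign = (−1)^{229−4} = -1.
(221|229)_J = -1 (Zolotarev's lemma cross-check).

-1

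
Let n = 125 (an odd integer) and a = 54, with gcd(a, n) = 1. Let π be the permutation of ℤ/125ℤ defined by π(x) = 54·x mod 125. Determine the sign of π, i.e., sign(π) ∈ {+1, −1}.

Trace 109: π^k(109) = [109, 11, 94, 76, 104, 116, 14] for k=0..6.
Cycle lengths of π_54 on ℤ/125ℤ: [50, 50, 10, 10, 2, 2, 1]; 7 cycles in total.
125 − 7 = 118 transpositions; sign(π) = (−1)^118 = +1.
Zolotarev: (54|125) = +1, matching the cycle-count sign.

+1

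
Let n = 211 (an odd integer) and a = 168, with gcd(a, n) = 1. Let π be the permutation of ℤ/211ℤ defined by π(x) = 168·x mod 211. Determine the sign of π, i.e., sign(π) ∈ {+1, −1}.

-1

Trace 123: π^k(123) = [123, 197, 180, 67, 73, 26, 148] for k=0..6.
Cycle lengths of π_168 on ℤ/211ℤ: [42, 42, 42, 42, 42, 1]; 6 cycles in total.
211 − 6 = 205 transpositions; sign(π) = (−1)^205 = -1.
Via Zolotarev, sign(π_{168}) = (168|211) = -1.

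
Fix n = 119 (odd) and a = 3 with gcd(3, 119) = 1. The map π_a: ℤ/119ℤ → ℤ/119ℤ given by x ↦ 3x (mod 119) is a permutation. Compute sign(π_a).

+1

Orbit of 82 under x↦3x: [82, 8, 24, 72, 97, 53, 40]… (length divides ord_119(3)).
Cycle type of π: 48×2 + 16 + 6 + 1; total 5 cycles.
119 − 5 = 114 transpositions; sign(π) = (−1)^114 = +1.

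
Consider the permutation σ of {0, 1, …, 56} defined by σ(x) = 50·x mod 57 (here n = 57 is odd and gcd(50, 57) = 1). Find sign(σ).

+1

Trace 49: π^k(49) = [49, 56, 7, 8, 1, 50] for k=0..5.
Cycle type of π: 6×9 + 2 + 1; total 11 cycles.
sign(π) = (−1)^{n − #cycles} = (−1)^{57−11} = (−1)^46 = +1.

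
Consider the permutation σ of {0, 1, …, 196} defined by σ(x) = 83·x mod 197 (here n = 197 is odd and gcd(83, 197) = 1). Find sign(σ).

Orbit of 83 under x↦83x: [83, 191, 93, 36, 33, 178, 196]… (length divides ord_197(83)).
Decompose π into cycles: lengths [14, 14, 14, 14, 14, 14, 14, 14, 14, 14, 14, 14, 14, 14, 1] (15 cycles, including the fixed point 0).
15 cycles on 197: each ℓ→(−1)^(ℓ−1), product (−1)^182 = +1.
Zolotarev: (83|197) = +1, matching the cycle-count sign.

+1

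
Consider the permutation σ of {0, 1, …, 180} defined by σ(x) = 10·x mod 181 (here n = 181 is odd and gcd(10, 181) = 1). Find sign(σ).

-1

Start at x=54: 54 → 178 → 151 → 62 → 77 → 46 → 98 → … (one orbit).
2 cycles of lengths [180, 1].
2 cycles on 181: each ℓ→(−1)^(ℓ−1), product (−1)^179 = -1.
Zolotarev: (10|181) = -1, matching the cycle-count sign.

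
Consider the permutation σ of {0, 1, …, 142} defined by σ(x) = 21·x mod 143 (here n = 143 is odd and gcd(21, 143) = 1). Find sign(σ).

+1

Start at x=109: 109 → 1 → 21 → 12 → 109 (one orbit).
π_21 has 39 disjoint cycles with lengths [4, 4, 4, 4, 4, 4, 4, 4, 4, 4, 4, 4, 4, 4, 4, 4, 4, 4, 4, 4, 4, 4, 4, 4, 4, 4, 4, 4, 4, 4, 4, 4, 4, 2, 2, 2, 2, 2, 1] on {0,…,142}.
143 − 39 = 104 transpositions; sign(π) = (−1)^104 = +1.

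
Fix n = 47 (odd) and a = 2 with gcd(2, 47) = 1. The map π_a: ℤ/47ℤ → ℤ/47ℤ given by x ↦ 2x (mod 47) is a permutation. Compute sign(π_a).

Orbit of 12 under x↦2x: [12, 24, 1, 2, 4, 8, 16]… (length divides ord_47(2)).
3 cycles of lengths [23, 23, 1].
Σ(ℓ_i−1) = 47−3 = 44; sign = (−1)^44 = +1.
Check: (2/47) = +1 by Zolotarev.

+1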